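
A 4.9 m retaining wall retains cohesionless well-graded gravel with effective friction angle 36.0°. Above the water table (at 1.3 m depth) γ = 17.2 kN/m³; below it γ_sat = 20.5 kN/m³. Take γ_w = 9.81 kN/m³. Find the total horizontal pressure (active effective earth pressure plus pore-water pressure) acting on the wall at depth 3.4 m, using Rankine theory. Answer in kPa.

K_a = (1 − sin φ)/(1 + sin φ) = 0.2596.
γ' = 20.5 − 9.81 = 10.69 kN/m³.
Effective vertical stress at 3.4 m: σ'_v = 17.2×1.3 + 10.69×2.10 = 44.81 kPa.
σ'_h = K_a σ'_v = 0.2596 × 44.81 = 11.63 kPa; u = γ_w × 2.10 = 20.60 kPa.
Total σ_h = 11.63 + 20.60 = 32.23 kPa.

32.2 kPa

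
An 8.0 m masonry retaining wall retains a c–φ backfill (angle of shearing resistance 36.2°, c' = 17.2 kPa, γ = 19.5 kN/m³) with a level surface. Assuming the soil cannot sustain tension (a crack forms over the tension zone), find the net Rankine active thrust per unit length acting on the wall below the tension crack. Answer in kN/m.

K_a = 0.2574; √K_a = 0.5073.
Tension-crack depth z_c = 2c/(γ√K_a) = 2×17.2/(19.5×0.5073) = 3.477 m.
σ_a at base = K_a γ H − 2c√K_a = 0.2574×19.5×8.0 − 2×17.2×0.5073 = 22.70 kPa.
P_a = ½ × 22.70 × (H − z_c) = 0.5×22.70×4.523 = 51.33 kN/m.

51.3 kN/m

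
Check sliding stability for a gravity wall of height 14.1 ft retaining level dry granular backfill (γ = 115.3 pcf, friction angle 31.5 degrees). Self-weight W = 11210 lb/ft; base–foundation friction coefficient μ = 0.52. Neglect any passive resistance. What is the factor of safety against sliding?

1.62

K_a = tan²(45° − 31.5°/2) = 0.3136.
P_a = ½K_aγH² = 0.5×0.3136×115.3×14.1² = 3595 lb/ft, acting at H/3 = 4.700 ft above the base.
FS_sliding = μW / P_a = 0.52×11210 / 3595 = 1.622.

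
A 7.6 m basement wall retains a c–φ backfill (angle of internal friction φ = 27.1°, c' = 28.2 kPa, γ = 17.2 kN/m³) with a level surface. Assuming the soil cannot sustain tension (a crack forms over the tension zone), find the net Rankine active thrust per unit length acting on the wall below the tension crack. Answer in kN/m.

K_a = 0.3741; √K_a = 0.6116.
Tension-crack depth z_c = 2c/(γ√K_a) = 2×28.2/(17.2×0.6116) = 5.361 m.
σ_a at base = K_a γ H − 2c√K_a = 0.3741×17.2×7.6 − 2×28.2×0.6116 = 14.40 kPa.
P_a = ½ × 14.40 × (H − z_c) = 0.5×14.40×2.239 = 16.12 kN/m.

16.1 kN/m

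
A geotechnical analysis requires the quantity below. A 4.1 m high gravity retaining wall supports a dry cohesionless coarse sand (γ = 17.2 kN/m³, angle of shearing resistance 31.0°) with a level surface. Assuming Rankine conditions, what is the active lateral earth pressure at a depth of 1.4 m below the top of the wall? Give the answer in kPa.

7.71 kPa

K_a = (1 − sin φ)/(1 + sin φ) = 0.3201.
σ_h = K_a γ z = 0.3201 × 17.2 × 1.4 = 7.708 kPa.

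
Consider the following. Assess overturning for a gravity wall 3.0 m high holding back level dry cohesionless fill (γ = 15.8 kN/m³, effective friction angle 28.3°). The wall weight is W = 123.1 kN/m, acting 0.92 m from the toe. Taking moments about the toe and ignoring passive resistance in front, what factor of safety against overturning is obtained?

4.46

K_a = tan²(45° − 28.3°/2) = 0.3568.
P_a = ½K_aγH² = 0.5×0.3568×15.8×3.0² = 25.37 kN/m, acting at H/3 = 1.000 m above the base.
Overturning moment M_o = P_a × H/3 = 25.37 × 1.000 = 25.37.
Resisting moment M_r = W × 0.92 = 123.1 × 0.92 = 113.3.
FS_overturning = M_r/M_o = 113.3/25.37 = 4.465.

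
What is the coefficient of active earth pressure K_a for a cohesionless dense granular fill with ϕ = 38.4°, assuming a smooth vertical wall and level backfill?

0.234

K_a = (1 − sin φ)/(1 + sin φ) = (1 − sin 38.4°)/(1 + sin 38.4°) = 0.2337.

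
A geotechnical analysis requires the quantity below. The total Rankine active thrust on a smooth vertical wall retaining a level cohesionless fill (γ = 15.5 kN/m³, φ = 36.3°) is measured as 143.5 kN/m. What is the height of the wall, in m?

K_a = 0.2563. P_a = ½ K_a γ H² ⇒ H = √(2P_a/(K_a γ)).
H = √(2×143.5/(0.2563×15.5)) = 8.500 m.

8.50 m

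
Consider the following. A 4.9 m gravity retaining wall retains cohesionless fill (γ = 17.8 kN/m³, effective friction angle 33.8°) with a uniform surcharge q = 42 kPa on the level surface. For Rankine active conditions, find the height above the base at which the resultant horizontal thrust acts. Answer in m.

2.03 m

K_a = 0.2851.
Triangular part P₁ = ½K_aγH² = 60.92 at H/3 = 1.633 m; rectangular part P₂ = K_a q H = 58.67 at H/2 = 2.450 m.
ȳ = (P₁·1.633 + P₂·2.450)/(P₁+P₂) = 2.034 m.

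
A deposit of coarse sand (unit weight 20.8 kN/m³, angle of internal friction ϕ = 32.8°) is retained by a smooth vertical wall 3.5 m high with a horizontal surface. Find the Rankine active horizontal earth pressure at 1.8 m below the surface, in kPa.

11.1 kPa

K_a = (1 − sin φ)/(1 + sin φ) = 0.2973.
σ_h = K_a γ z = 0.2973 × 20.8 × 1.8 = 11.13 kPa.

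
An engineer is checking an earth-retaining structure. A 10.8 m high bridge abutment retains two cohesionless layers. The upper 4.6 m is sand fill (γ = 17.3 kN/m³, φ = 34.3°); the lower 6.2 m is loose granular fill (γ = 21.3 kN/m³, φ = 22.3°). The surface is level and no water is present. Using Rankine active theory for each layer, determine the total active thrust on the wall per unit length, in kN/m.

K_a1 = tan²(45°−34.3°/2) = 0.2792; K_a2 = tan²(45°−22.3°/2) = 0.4498.
Layer 1: σ at base = K_a1 γ₁ h₁ = 22.22 kPa; P₁ = ½×22.22×4.6 = 51.10.
Layer 2: σ_v at top = γ₁h₁ = 79.58; σ_h top = K_a2×79.58 = 35.80; σ_h base = K_a2×(79.58+21.3×6.2) = 95.21.
P₂ = ½(35.80+95.21)×6.2 = 406.1. Total P_a = 51.10+406.1 = 457.2 kN/m.

457 kN/m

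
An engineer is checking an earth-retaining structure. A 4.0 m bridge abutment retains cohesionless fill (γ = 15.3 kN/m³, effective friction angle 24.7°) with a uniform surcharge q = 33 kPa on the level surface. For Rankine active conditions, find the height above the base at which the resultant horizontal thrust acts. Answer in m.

K_a = 0.4106.
Triangular part P₁ = ½K_aγH² = 50.25 at H/3 = 1.333 m; rectangular part P₂ = K_a q H = 54.20 at H/2 = 2.000 m.
ȳ = (P₁·1.333 + P₂·2.000)/(P₁+P₂) = 1.679 m.

1.68 m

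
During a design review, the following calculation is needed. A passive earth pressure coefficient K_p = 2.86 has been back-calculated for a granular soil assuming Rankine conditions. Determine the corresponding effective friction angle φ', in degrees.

28.8°

K_p = (1+sin φ)/(1−sin φ) ⇒ sin φ = (K_p − 1)/(K_p + 1) = 0.4819.
φ = arcsin(0.4819) = 28.81°.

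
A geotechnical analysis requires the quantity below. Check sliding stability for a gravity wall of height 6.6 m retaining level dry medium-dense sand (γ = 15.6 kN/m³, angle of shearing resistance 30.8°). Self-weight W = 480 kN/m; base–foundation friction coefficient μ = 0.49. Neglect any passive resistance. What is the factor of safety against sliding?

2.15

K_a = tan²(45° − 30.8°/2) = 0.3227.
P_a = ½K_aγH² = 0.5×0.3227×15.6×6.6² = 109.6 kN/m, acting at H/3 = 2.200 m above the base.
FS_sliding = μW / P_a = 0.49×480 / 109.6 = 2.145.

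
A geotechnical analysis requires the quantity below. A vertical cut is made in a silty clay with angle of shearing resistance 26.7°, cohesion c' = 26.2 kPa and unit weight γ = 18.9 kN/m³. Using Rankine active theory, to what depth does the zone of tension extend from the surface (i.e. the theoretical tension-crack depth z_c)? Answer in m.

K_a = tan²(45° − 26.7°/2) = 0.3800; √K_a = 0.6164.
The active pressure is zero where K_a γ z = 2c√K_a, so z_c = 2c/(γ√K_a) = 2×26.2/(18.9×0.6164) = 4.498 m.

4.50 m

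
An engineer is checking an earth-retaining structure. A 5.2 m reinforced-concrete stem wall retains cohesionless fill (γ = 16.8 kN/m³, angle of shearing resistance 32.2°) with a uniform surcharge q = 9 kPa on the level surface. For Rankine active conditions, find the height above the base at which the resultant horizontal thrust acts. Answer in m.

1.88 m

K_a = 0.3047.
Triangular part P₁ = ½K_aγH² = 69.22 at H/3 = 1.733 m; rectangular part P₂ = K_a q H = 14.26 at H/2 = 2.600 m.
ȳ = (P₁·1.733 + P₂·2.600)/(P₁+P₂) = 1.881 m.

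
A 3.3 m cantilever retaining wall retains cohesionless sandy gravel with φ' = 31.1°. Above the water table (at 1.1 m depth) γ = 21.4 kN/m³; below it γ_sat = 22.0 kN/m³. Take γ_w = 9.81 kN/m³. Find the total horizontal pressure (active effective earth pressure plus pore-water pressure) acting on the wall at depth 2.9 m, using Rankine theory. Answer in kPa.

K_a = (1 − sin φ)/(1 + sin φ) = 0.3188.
γ' = 22.0 − 9.81 = 12.19 kN/m³.
Effective vertical stress at 2.9 m: σ'_v = 21.4×1.1 + 12.19×1.80 = 45.48 kPa.
σ'_h = K_a σ'_v = 0.3188 × 45.48 = 14.50 kPa; u = γ_w × 1.80 = 17.66 kPa.
Total σ_h = 14.50 + 17.66 = 32.16 kPa.

32.2 kPa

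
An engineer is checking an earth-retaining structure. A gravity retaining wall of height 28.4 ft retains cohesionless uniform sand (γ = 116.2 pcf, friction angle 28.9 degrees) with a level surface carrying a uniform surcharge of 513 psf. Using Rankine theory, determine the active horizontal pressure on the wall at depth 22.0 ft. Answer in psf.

1070 psf

K_a = (1 − sin φ)/(1 + sin φ) = 0.3484.
σ_v = γz + q = 116.2 × 22.0 + 513 = 3069 psf.
σ_h = K_a σ_v = 0.3484 × 3069 = 1069 psf.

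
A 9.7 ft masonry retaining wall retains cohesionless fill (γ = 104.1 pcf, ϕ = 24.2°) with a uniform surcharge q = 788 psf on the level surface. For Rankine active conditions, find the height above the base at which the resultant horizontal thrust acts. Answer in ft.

K_a = 0.4185.
Triangular part P₁ = ½K_aγH² = 2050 at H/3 = 3.233 ft; rectangular part P₂ = K_a q H = 3199 at H/2 = 4.850 ft.
ȳ = (P₁·3.233 + P₂·4.850)/(P₁+P₂) = 4.219 ft.

4.22 ft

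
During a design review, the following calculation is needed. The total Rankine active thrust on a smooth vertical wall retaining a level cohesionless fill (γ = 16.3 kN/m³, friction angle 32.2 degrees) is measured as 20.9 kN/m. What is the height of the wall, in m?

2.90 m

K_a = 0.3047. P_a = ½ K_a γ H² ⇒ H = √(2P_a/(K_a γ)).
H = √(2×20.9/(0.3047×16.3)) = 2.901 m.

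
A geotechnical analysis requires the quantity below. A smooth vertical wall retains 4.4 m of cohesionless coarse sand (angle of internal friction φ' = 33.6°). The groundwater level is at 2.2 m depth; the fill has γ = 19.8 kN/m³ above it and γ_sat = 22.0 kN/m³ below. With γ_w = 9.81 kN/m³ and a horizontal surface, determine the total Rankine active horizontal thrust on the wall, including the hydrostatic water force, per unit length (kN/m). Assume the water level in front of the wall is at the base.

K_a = tan²(45° − φ/2) = 0.2875.
γ' = 22.0 − 9.81 = 12.19 kN/m³. Depth below WT = 2.2 m.
σ'_h at WT = K_a γ d_w = 12.52 kPa; at base = 12.52 + K_a γ' × 2.2 = 20.23 kPa.
P₁ (0–2.2 m) = ½×12.52×2.2 = 13.78. P₂ (2.2–4.4 m) = ½(12.52+20.23)×2.2 = 36.03.
P_w = ½ γ_w h₂² = 0.5×9.81×2.2² = 23.74. Total = 13.78+36.03+23.74 = 73.55 kN/m.

73.5 kN/m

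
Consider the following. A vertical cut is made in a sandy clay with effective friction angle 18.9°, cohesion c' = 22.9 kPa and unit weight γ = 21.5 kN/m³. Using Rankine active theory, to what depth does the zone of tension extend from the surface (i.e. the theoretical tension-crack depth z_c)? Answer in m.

2.98 m

K_a = tan²(45° − 18.9°/2) = 0.5107; √K_a = 0.7146.
The active pressure is zero where K_a γ z = 2c√K_a, so z_c = 2c/(γ√K_a) = 2×22.9/(21.5×0.7146) = 2.981 m.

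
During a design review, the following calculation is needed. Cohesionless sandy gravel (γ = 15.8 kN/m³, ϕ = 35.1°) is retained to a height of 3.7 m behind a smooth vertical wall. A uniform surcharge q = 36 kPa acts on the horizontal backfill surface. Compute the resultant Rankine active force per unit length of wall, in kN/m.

65.1 kN/m

K_a = tan²(45° − φ/2) = 0.2698.
Soil triangle: ½ K_a γ H² = 0.5×0.2698×15.8×3.7² = 29.18 kN/m.
Surcharge rectangle: K_a q H = 0.2698×36×3.7 = 35.94 kN/m.
Total = 29.18 + 35.94 = 65.13 kN/m.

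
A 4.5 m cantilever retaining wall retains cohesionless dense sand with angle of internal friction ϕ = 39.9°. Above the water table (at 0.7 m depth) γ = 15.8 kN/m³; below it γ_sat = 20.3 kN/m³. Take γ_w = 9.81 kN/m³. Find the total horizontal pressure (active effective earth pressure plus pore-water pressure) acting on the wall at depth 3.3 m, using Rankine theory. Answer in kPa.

33.9 kPa

K_a = (1 − sin φ)/(1 + sin φ) = 0.2184.
γ' = 20.3 − 9.81 = 10.49 kN/m³.
Effective vertical stress at 3.3 m: σ'_v = 15.8×0.7 + 10.49×2.60 = 38.33 kPa.
σ'_h = K_a σ'_v = 0.2184 × 38.33 = 8.373 kPa; u = γ_w × 2.60 = 25.51 kPa.
Total σ_h = 8.373 + 25.51 = 33.88 kPa.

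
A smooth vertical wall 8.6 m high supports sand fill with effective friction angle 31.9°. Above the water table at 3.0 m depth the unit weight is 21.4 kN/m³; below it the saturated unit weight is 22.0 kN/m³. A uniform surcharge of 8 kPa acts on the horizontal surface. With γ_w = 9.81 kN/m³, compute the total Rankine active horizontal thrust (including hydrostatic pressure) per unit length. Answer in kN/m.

375 kN/m

K_a = tan²(45° − φ/2) = 0.3085.
γ' = 22.0 − 9.81 = 12.19 kN/m³. h₂ = H − d_w = 5.6 m.
σ'_h: at surface K_a·q = 2.468; at WT K_a(q+γd_w) = 22.28; at base K_a(q+γd_w+γ'h₂) = 43.34 kPa.
P₁ = ½(2.468+22.28)×3.0 = 37.12; P₂ = ½(22.28+43.34)×5.6 = 183.7; P_w = ½γ_w h₂² = 153.8.
Total = 37.12+183.7+153.8 = 374.7 kN/m.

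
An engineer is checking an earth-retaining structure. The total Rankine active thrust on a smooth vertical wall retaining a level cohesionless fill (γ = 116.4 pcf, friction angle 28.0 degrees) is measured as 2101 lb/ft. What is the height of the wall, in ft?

K_a = 0.3610. P_a = ½ K_a γ H² ⇒ H = √(2P_a/(K_a γ)).
H = √(2×2101/(0.3610×116.4)) = 9.999 ft.

10.00 ft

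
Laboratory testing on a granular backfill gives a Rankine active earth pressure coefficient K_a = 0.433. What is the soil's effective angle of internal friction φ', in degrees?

K_a = tan²(45° − φ/2) ⇒ 45° − φ/2 = arctan(√0.433) = 33.35°.
φ = 2(45° − 33.35°) = 23.31°.

23.3°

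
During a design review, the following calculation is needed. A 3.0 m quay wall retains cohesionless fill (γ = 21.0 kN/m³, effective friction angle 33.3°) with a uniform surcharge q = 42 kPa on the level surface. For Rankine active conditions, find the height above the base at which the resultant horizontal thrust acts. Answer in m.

1.29 m

K_a = 0.2911.
Triangular part P₁ = ½K_aγH² = 27.51 at H/3 = 1.000 m; rectangular part P₂ = K_a q H = 36.68 at H/2 = 1.500 m.
ȳ = (P₁·1.000 + P₂·1.500)/(P₁+P₂) = 1.286 m.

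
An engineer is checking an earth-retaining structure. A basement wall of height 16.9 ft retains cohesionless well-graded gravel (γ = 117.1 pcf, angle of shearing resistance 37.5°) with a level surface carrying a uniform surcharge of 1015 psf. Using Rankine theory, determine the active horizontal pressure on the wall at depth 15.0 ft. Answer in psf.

K_a = (1 − sin φ)/(1 + sin φ) = 0.2432.
σ_v = γz + q = 117.1 × 15.0 + 1015 = 2772 psf.
σ_h = K_a σ_v = 0.2432 × 2772 = 674.0 psf.

674 psf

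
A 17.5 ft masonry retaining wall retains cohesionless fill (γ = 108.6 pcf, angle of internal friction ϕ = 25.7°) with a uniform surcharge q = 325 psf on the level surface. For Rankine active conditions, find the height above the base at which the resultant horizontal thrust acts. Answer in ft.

K_a = 0.3950.
Triangular part P₁ = ½K_aγH² = 6569 at H/3 = 5.833 ft; rectangular part P₂ = K_a q H = 2247 at H/2 = 8.750 ft.
ȳ = (P₁·5.833 + P₂·8.750)/(P₁+P₂) = 6.577 ft.

6.58 ft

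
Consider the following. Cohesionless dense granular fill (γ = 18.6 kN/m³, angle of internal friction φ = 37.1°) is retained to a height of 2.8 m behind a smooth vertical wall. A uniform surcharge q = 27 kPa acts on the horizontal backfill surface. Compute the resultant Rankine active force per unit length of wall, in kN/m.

36.8 kN/m

K_a = tan²(45° − φ/2) = 0.2475.
Soil triangle: ½ K_a γ H² = 0.5×0.2475×18.6×2.8² = 18.05 kN/m.
Surcharge rectangle: K_a q H = 0.2475×27×2.8 = 18.71 kN/m.
Total = 18.05 + 18.71 = 36.76 kN/m.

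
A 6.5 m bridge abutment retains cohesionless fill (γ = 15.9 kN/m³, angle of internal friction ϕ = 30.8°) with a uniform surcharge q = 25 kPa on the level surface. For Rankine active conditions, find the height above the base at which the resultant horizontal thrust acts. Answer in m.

2.52 m

K_a = 0.3227.
Triangular part P₁ = ½K_aγH² = 108.4 at H/3 = 2.167 m; rectangular part P₂ = K_a q H = 52.44 at H/2 = 3.250 m.
ȳ = (P₁·2.167 + P₂·3.250)/(P₁+P₂) = 2.520 m.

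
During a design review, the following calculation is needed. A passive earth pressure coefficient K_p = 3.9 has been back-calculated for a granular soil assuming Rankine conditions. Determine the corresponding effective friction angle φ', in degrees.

K_p = (1+sin φ)/(1−sin φ) ⇒ sin φ = (K_p − 1)/(K_p + 1) = 0.5918.
φ = arcsin(0.5918) = 36.29°.

36.3°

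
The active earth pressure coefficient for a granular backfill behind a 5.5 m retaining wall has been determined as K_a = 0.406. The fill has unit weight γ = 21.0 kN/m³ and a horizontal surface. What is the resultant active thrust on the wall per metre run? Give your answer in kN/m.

P = ½ K_a γ H² = 0.5 × 0.406 × 21.0 × 5.5² = 129.0 kN/m.

129 kN/m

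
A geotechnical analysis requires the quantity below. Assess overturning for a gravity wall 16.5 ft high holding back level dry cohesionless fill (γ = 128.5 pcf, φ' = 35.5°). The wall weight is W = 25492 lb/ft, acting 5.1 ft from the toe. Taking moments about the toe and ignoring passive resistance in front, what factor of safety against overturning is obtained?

K_a = tan²(45° − 35.5°/2) = 0.2653.
P_a = ½K_aγH² = 0.5×0.2653×128.5×16.5² = 4640 lb/ft, acting at H/3 = 5.500 ft above the base.
Overturning moment M_o = P_a × H/3 = 4640 × 5.500 = 25520.
Resisting moment M_r = W × 5.1 = 25492 × 5.1 = 130000.
FS_overturning = M_r/M_o = 130000/25520 = 5.094.

5.09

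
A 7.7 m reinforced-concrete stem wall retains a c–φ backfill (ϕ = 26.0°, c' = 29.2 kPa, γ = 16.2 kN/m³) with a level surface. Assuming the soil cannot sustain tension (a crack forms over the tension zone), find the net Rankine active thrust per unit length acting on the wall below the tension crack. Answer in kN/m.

K_a = 0.3905; √K_a = 0.6249.
Tension-crack depth z_c = 2c/(γ√K_a) = 2×29.2/(16.2×0.6249) = 5.769 m.
σ_a at base = K_a γ H − 2c√K_a = 0.3905×16.2×7.7 − 2×29.2×0.6249 = 12.21 kPa.
P_a = ½ × 12.21 × (H − z_c) = 0.5×12.21×1.931 = 11.79 kN/m.

11.8 kN/m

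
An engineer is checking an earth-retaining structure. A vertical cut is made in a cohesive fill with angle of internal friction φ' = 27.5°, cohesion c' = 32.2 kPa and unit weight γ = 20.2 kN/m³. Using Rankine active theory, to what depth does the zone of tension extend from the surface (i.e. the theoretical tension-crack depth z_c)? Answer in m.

K_a = tan²(45° − 27.5°/2) = 0.3682; √K_a = 0.6068.
The active pressure is zero where K_a γ z = 2c√K_a, so z_c = 2c/(γ√K_a) = 2×32.2/(20.2×0.6068) = 5.254 m.

5.25 m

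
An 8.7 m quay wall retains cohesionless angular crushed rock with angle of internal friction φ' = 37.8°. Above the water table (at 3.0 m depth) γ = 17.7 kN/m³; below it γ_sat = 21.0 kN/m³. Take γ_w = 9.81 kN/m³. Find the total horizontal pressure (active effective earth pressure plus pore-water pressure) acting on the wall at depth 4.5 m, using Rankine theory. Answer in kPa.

K_a = (1 − sin φ)/(1 + sin φ) = 0.2400.
γ' = 21.0 − 9.81 = 11.19 kN/m³.
Effective vertical stress at 4.5 m: σ'_v = 17.7×3.0 + 11.19×1.50 = 69.88 kPa.
σ'_h = K_a σ'_v = 0.2400 × 69.88 = 16.77 kPa; u = γ_w × 1.50 = 14.71 kPa.
Total σ_h = 16.77 + 14.71 = 31.49 kPa.

31.5 kPa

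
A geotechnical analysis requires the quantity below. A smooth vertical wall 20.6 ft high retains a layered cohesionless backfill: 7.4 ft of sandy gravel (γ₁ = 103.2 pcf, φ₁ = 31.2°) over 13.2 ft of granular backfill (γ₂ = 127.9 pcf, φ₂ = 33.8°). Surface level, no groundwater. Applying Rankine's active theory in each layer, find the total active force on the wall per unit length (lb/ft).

K_a1 = tan²(45°−31.2°/2) = 0.3175; K_a2 = tan²(45°−33.8°/2) = 0.2851.
Layer 1: σ at base = K_a1 γ₁ h₁ = 242.5 psf; P₁ = ½×242.5×7.4 = 897.1.
Layer 2: σ_v at top = γ₁h₁ = 763.7; σ_h top = K_a2×763.7 = 217.7; σ_h base = K_a2×(763.7+127.9×13.2) = 699.1.
P₂ = ½(217.7+699.1)×13.2 = 6051. Total P_a = 897.1+6051 = 6948 lb/ft.

6950 lb/ft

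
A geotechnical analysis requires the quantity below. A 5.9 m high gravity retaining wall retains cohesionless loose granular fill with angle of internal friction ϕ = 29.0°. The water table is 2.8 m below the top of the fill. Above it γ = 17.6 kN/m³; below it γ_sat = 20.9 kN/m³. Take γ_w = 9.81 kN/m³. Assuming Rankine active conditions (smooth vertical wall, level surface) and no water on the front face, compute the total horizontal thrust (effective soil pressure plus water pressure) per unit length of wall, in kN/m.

K_a = tan²(45° − φ/2) = 0.3470.
γ' = 20.9 − 9.81 = 11.09 kN/m³. Depth below WT = 3.1 m.
σ'_h at WT = K_a γ d_w = 17.10 kPa; at base = 17.10 + K_a γ' × 3.1 = 29.03 kPa.
P₁ (0–2.8 m) = ½×17.10×2.8 = 23.94. P₂ (2.8–5.9 m) = ½(17.10+29.03)×3.1 = 71.50.
P_w = ½ γ_w h₂² = 0.5×9.81×3.1² = 47.14. Total = 23.94+71.50+47.14 = 142.6 kN/m.

143 kN/m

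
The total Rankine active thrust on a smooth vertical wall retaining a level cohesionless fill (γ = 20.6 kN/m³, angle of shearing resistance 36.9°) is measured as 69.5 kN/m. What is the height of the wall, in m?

5.20 m

K_a = 0.2497. P_a = ½ K_a γ H² ⇒ H = √(2P_a/(K_a γ)).
H = √(2×69.5/(0.2497×20.6)) = 5.199 m.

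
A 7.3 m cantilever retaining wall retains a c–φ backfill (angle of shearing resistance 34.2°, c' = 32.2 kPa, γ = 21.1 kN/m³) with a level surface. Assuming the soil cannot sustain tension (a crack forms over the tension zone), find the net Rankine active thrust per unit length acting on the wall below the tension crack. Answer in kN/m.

K_a = 0.2803; √K_a = 0.5295.
Tension-crack depth z_c = 2c/(γ√K_a) = 2×32.2/(21.1×0.5295) = 5.764 m.
σ_a at base = K_a γ H − 2c√K_a = 0.2803×21.1×7.3 − 2×32.2×0.5295 = 9.083 kPa.
P_a = ½ × 9.083 × (H − z_c) = 0.5×9.083×1.536 = 6.974 kN/m.

6.97 kN/m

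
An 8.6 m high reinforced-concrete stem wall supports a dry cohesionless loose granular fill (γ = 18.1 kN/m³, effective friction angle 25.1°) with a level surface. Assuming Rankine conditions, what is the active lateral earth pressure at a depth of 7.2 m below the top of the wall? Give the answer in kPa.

K_a = (1 − sin φ)/(1 + sin φ) = 0.4043.
σ_h = K_a γ z = 0.4043 × 18.1 × 7.2 = 52.69 kPa.

52.7 kPa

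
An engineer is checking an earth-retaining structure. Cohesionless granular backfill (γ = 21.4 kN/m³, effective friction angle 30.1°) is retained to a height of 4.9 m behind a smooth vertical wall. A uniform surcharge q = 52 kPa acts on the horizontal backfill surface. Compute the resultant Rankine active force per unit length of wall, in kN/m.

170 kN/m

K_a = tan²(45° − φ/2) = 0.3320.
Soil triangle: ½ K_a γ H² = 0.5×0.3320×21.4×4.9² = 85.29 kN/m.
Surcharge rectangle: K_a q H = 0.3320×52×4.9 = 84.59 kN/m.
Total = 85.29 + 84.59 = 169.9 kN/m.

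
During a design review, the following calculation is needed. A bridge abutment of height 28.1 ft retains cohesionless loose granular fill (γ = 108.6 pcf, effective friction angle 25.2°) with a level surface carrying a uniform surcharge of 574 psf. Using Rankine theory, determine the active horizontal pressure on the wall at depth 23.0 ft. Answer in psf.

1240 psf

K_a = (1 − sin φ)/(1 + sin φ) = 0.4027.
σ_v = γz + q = 108.6 × 23.0 + 574 = 3072 psf.
σ_h = K_a σ_v = 0.4027 × 3072 = 1237 psf.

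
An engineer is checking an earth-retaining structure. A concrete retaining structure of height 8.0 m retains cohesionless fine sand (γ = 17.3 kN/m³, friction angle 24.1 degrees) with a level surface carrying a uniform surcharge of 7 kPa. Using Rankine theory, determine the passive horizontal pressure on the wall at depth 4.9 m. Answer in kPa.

218 kPa

K_p = (1 + sin φ)/(1 − sin φ) = 2.380.
σ_v = γz + q = 17.3 × 4.9 + 7 = 91.77 kPa.
σ_h = K_p σ_v = 2.380 × 91.77 = 218.4 kPa.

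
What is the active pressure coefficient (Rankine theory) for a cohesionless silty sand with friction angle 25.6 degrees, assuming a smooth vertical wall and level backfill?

K_a = (1 − sin φ)/(1 + sin φ) = (1 − sin 25.6°)/(1 + sin 25.6°) = 0.3966.

0.397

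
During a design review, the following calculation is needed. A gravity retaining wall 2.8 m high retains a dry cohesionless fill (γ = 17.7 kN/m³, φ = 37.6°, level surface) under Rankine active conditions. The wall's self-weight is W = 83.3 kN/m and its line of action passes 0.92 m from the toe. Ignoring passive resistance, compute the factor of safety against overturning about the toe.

K_a = tan²(45° − 37.6°/2) = 0.2421.
P_a = ½K_aγH² = 0.5×0.2421×17.7×2.8² = 16.80 kN/m, acting at H/3 = 0.9333 m above the base.
Overturning moment M_o = P_a × H/3 = 16.80 × 0.9333 = 15.68.
Resisting moment M_r = W × 0.92 = 83.3 × 0.92 = 76.64.
FS_overturning = M_r/M_o = 76.64/15.68 = 4.888.

4.89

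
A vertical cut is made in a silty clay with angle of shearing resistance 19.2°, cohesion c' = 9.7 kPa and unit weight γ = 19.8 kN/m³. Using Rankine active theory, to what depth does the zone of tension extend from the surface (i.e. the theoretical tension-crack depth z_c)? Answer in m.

1.38 m

K_a = tan²(45° − 19.2°/2) = 0.5050; √K_a = 0.7107.
The active pressure is zero where K_a γ z = 2c√K_a, so z_c = 2c/(γ√K_a) = 2×9.7/(19.8×0.7107) = 1.379 m.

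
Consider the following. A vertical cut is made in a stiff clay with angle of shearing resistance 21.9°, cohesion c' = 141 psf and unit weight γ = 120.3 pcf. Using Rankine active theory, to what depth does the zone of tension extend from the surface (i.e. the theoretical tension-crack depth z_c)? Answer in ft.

K_a = tan²(45° − 21.9°/2) = 0.4567; √K_a = 0.6758.
The active pressure is zero where K_a γ z = 2c√K_a, so z_c = 2c/(γ√K_a) = 2×141/(120.3×0.6758) = 3.469 ft.

3.47 ft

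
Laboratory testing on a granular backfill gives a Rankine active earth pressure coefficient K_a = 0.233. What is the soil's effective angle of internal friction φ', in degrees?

K_a = tan²(45° − φ/2) ⇒ 45° − φ/2 = arctan(√0.233) = 25.77°.
φ = 2(45° − 25.77°) = 38.47°.

38.5°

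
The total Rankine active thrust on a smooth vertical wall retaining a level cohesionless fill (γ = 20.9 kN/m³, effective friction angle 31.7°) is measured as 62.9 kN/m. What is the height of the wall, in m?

4.40 m

K_a = 0.3111. P_a = ½ K_a γ H² ⇒ H = √(2P_a/(K_a γ)).
H = √(2×62.9/(0.3111×20.9)) = 4.399 m.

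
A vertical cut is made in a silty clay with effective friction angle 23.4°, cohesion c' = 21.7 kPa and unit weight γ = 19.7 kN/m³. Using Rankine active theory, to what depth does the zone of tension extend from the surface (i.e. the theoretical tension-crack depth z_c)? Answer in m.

3.35 m

K_a = tan²(45° − 23.4°/2) = 0.4315; √K_a = 0.6569.
The active pressure is zero where K_a γ z = 2c√K_a, so z_c = 2c/(γ√K_a) = 2×21.7/(19.7×0.6569) = 3.354 m.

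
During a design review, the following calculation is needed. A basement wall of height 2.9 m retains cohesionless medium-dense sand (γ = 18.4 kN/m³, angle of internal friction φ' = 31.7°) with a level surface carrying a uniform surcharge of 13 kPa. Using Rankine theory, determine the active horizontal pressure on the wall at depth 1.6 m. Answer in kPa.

13.2 kPa

K_a = (1 − sin φ)/(1 + sin φ) = 0.3111.
σ_v = γz + q = 18.4 × 1.6 + 13 = 42.44 kPa.
σ_h = K_a σ_v = 0.3111 × 42.44 = 13.20 kPa.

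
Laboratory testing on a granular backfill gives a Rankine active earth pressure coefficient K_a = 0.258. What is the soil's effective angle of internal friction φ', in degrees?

K_a = tan²(45° − φ/2) ⇒ 45° − φ/2 = arctan(√0.258) = 26.93°.
φ = 2(45° − 26.93°) = 36.14°.

36.1°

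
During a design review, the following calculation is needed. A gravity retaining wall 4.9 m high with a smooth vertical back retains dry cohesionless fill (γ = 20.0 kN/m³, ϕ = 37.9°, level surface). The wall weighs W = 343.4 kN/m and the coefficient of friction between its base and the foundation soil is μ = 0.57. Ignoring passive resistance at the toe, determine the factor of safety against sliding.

K_a = tan²(45° − 37.9°/2) = 0.2389.
P_a = ½K_aγH² = 0.5×0.2389×20.0×4.9² = 57.37 kN/m, acting at H/3 = 1.633 m above the base.
FS_sliding = μW / P_a = 0.57×343.4 / 57.37 = 3.412.

3.41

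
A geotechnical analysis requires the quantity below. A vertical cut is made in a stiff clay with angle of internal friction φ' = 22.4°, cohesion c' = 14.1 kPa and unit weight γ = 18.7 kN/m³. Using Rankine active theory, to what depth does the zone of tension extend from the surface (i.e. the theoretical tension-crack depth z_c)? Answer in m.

K_a = tan²(45° − 22.4°/2) = 0.4482; √K_a = 0.6694.
The active pressure is zero where K_a γ z = 2c√K_a, so z_c = 2c/(γ√K_a) = 2×14.1/(18.7×0.6694) = 2.253 m.

2.25 m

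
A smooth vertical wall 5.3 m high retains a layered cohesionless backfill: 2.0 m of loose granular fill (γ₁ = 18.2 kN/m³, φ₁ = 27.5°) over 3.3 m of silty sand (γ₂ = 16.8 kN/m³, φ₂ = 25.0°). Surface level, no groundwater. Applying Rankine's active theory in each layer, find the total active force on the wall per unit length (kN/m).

99.3 kN/m

K_a1 = tan²(45°−27.5°/2) = 0.3682; K_a2 = tan²(45°−25.0°/2) = 0.4059.
Layer 1: σ at base = K_a1 γ₁ h₁ = 13.40 kPa; P₁ = ½×13.40×2.0 = 13.40.
Layer 2: σ_v at top = γ₁h₁ = 36.40; σ_h top = K_a2×36.40 = 14.77; σ_h base = K_a2×(36.40+16.8×3.3) = 37.27.
P₂ = ½(14.77+37.27)×3.3 = 85.88. Total P_a = 13.40+85.88 = 99.28 kN/m.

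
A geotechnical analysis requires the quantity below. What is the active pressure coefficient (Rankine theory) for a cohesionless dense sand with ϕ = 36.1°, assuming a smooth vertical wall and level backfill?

0.258

K_a = (1 − sin φ)/(1 + sin φ) = (1 − sin 36.1°)/(1 + sin 36.1°) = 0.2585.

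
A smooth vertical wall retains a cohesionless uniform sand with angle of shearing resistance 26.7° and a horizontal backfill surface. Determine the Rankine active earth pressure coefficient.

0.380

K_a = tan²(45° − φ/2) = tan²(31.65°) = 0.3800.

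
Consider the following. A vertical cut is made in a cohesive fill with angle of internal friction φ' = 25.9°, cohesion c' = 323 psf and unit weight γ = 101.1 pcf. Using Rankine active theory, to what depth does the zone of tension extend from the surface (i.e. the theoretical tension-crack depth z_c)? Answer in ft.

K_a = tan²(45° − 25.9°/2) = 0.3920; √K_a = 0.6261.
The active pressure is zero where K_a γ z = 2c√K_a, so z_c = 2c/(γ√K_a) = 2×323/(101.1×0.6261) = 10.21 ft.

10.2 ft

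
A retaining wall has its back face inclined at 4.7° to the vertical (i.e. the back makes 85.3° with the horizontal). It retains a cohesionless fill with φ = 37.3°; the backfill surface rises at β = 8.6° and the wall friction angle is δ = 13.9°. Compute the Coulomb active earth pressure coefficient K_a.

0.284

K_a = sin²(α+φ) / [sin²α · sin(α−δ) · (1 + √{sin(φ+δ)sin(φ−β) / (sin(α−δ)sin(α+β))})²].
With α = 85.3°, φ = 37.3°, δ = 13.9°, β = 8.6°: K_a = 0.2841.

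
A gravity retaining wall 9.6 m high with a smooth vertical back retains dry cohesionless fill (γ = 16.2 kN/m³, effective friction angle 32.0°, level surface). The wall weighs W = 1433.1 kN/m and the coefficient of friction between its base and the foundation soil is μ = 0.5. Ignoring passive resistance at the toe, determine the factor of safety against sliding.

3.12

K_a = tan²(45° − 32.0°/2) = 0.3073.
P_a = ½K_aγH² = 0.5×0.3073×16.2×9.6² = 229.4 kN/m, acting at H/3 = 3.200 m above the base.
FS_sliding = μW / P_a = 0.5×1433.1 / 229.4 = 3.124.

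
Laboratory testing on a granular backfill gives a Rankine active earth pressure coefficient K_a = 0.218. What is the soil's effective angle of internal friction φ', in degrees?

K_a = tan²(45° − φ/2) ⇒ 45° − φ/2 = arctan(√0.218) = 25.03°.
φ = 2(45° − 25.03°) = 39.94°.

39.9°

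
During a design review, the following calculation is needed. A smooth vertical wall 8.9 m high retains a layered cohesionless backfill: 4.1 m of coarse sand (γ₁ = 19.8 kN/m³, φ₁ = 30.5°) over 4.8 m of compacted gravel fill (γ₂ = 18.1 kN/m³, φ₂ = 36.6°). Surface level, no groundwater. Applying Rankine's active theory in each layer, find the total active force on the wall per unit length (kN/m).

K_a1 = tan²(45°−30.5°/2) = 0.3267; K_a2 = tan²(45°−36.6°/2) = 0.2530.
Layer 1: σ at base = K_a1 γ₁ h₁ = 26.52 kPa; P₁ = ½×26.52×4.1 = 54.36.
Layer 2: σ_v at top = γ₁h₁ = 81.18; σ_h top = K_a2×81.18 = 20.53; σ_h base = K_a2×(81.18+18.1×4.8) = 42.51.
P₂ = ½(20.53+42.51)×4.8 = 151.3. Total P_a = 54.36+151.3 = 205.7 kN/m.

206 kN/m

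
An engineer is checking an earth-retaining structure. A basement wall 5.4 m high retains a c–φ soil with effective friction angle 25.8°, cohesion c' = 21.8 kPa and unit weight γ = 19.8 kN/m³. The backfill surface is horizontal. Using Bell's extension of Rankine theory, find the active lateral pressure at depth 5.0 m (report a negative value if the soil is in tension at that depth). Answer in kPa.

11.6 kPa

K_a = (1 − sin φ)/(1 + sin φ) = 0.3935.
σ_a = K_a γ z − 2c√K_a = 0.3935×19.8×5.0 − 2×21.8×0.6273 = 11.61 kPa.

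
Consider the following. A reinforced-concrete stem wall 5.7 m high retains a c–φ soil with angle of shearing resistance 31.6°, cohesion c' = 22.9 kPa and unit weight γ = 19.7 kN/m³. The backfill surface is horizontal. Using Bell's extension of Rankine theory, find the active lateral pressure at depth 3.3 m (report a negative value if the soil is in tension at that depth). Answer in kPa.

K_a = (1 − sin φ)/(1 + sin φ) = 0.3123.
σ_a = K_a γ z − 2c√K_a = 0.3123×19.7×3.3 − 2×22.9×0.5589 = -5.291 kPa.

-5.29 kPa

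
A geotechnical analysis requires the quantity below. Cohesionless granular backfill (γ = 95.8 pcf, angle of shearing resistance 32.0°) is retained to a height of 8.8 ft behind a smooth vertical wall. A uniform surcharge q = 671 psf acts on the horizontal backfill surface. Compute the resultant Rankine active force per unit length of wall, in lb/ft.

K_a = tan²(45° − φ/2) = 0.3073.
Soil triangle: ½ K_a γ H² = 0.5×0.3073×95.8×8.8² = 1140 lb/ft.
Surcharge rectangle: K_a q H = 0.3073×671×8.8 = 1814 lb/ft.
Total = 1140 + 1814 = 2954 lb/ft.

2950 lb/ft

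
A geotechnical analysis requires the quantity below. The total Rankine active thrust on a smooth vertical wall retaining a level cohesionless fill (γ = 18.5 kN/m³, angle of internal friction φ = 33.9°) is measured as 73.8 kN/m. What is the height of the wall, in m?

K_a = 0.2839. P_a = ½ K_a γ H² ⇒ H = √(2P_a/(K_a γ)).
H = √(2×73.8/(0.2839×18.5)) = 5.301 m.

5.30 m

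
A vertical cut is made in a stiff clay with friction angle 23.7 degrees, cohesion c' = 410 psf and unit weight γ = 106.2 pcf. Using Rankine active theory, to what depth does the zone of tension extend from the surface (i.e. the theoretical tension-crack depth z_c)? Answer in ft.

K_a = tan²(45° − 23.7°/2) = 0.4266; √K_a = 0.6531.
The active pressure is zero where K_a γ z = 2c√K_a, so z_c = 2c/(γ√K_a) = 2×410/(106.2×0.6531) = 11.82 ft.

11.8 ft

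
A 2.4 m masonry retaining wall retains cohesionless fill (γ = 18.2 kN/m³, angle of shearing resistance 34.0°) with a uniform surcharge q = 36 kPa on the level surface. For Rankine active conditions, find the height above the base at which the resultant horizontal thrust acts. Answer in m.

1.05 m

K_a = 0.2827.
Triangular part P₁ = ½K_aγH² = 14.82 at H/3 = 0.8000 m; rectangular part P₂ = K_a q H = 24.43 at H/2 = 1.200 m.
ȳ = (P₁·0.8000 + P₂·1.200)/(P₁+P₂) = 1.049 m.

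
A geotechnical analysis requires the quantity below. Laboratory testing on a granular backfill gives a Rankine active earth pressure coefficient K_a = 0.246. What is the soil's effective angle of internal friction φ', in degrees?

K_a = tan²(45° − φ/2) ⇒ 45° − φ/2 = arctan(√0.246) = 26.38°.
φ = 2(45° − 26.38°) = 37.24°.

37.2°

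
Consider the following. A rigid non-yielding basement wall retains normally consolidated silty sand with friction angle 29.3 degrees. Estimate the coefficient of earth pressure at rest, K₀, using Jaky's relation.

K₀ = 1 − sin φ' = 1 − sin 29.3° = 0.5106.

0.511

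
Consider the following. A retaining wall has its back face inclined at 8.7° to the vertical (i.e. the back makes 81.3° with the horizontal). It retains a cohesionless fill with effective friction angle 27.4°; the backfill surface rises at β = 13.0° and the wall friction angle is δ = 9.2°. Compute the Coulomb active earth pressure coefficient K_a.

0.496

K_a = sin²(α+φ) / [sin²α · sin(α−δ) · (1 + √{sin(φ+δ)sin(φ−β) / (sin(α−δ)sin(α+β))})²].
With α = 81.3°, φ = 27.4°, δ = 9.2°, β = 13.0°: K_a = 0.4956.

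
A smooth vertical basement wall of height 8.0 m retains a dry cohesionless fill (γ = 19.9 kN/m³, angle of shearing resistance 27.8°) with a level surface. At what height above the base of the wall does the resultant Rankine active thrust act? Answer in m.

K_a = 0.3639.
The pressure distribution is triangular, so the resultant acts at H/3 above the base = 8.0/3 = 2.667 m.

2.67 m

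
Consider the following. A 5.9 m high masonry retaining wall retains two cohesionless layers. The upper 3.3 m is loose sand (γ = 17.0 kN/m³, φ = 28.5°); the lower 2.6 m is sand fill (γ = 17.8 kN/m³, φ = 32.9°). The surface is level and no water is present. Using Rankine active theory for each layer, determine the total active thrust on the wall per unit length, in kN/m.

93.8 kN/m

K_a1 = tan²(45°−28.5°/2) = 0.3540; K_a2 = tan²(45°−32.9°/2) = 0.2960.
Layer 1: σ at base = K_a1 γ₁ h₁ = 19.86 kPa; P₁ = ½×19.86×3.3 = 32.76.
Layer 2: σ_v at top = γ₁h₁ = 56.10; σ_h top = K_a2×56.10 = 16.61; σ_h base = K_a2×(56.10+17.8×2.6) = 30.31.
P₂ = ½(16.61+30.31)×2.6 = 60.99. Total P_a = 32.76+60.99 = 93.75 kN/m.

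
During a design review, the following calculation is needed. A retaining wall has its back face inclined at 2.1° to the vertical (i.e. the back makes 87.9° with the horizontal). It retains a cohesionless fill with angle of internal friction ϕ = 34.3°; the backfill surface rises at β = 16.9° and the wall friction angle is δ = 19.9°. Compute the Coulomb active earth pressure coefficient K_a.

K_a = sin²(α+φ) / [sin²α · sin(α−δ) · (1 + √{sin(φ+δ)sin(φ−β) / (sin(α−δ)sin(α+β))})²].
With α = 87.9°, φ = 34.3°, δ = 19.9°, β = 16.9°: K_a = 0.3346.

0.335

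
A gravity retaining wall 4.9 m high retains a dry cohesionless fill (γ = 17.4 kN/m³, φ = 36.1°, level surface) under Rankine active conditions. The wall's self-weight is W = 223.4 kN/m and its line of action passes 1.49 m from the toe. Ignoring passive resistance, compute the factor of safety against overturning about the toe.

K_a = tan²(45° − 36.1°/2) = 0.2585.
P_a = ½K_aγH² = 0.5×0.2585×17.4×4.9² = 54.00 kN/m, acting at H/3 = 1.633 m above the base.
Overturning moment M_o = P_a × H/3 = 54.00 × 1.633 = 88.19.
Resisting moment M_r = W × 1.49 = 223.4 × 1.49 = 332.9.
FS_overturning = M_r/M_o = 332.9/88.19 = 3.774.

3.77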